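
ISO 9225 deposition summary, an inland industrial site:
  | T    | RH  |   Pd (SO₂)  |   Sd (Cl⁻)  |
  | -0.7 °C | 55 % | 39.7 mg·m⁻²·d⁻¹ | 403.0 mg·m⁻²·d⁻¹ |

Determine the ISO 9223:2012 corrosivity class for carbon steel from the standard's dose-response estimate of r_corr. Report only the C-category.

C3

carbon steel: T≤10 °C ⇒ hinge +0.150·(-0.7−10) = -1.6050
  SO₂ term: 1.77·39.7^0.52·exp(0.02·55-1.6050) = 7.245
  Sd branch = 0.102·Sd^0.62·e^(0.033·RH+0.04·T) = 25.12 μm/a
  r_corr = 7.245 + 25.12 = 32.36 μm/a
ISO 9223 Table 2 (carbon steel): 25 < 32.4 ≤ 50 μm/a ⇒ C3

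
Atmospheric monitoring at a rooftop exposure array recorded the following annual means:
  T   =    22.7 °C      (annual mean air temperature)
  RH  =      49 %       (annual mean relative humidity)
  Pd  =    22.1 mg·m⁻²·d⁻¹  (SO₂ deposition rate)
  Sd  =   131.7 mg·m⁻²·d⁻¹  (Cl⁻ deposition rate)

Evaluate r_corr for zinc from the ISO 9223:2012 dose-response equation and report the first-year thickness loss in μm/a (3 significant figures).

r_corr = 3.07 μm/a

zinc: T>10 °C ⇒ hinge -0.071·(22.7−10) = -0.9017
  Pd branch = 0.0129·Pd^0.44·e^(0.046·RH+f) = 0.1947 μm/a
  Cl⁻ term: 0.0175·131.7^0.57·exp(0.008·49+0.085·22.7) = 2.88
  sum: 0.1947 + 2.88 → r_corr = 3.075 μm/a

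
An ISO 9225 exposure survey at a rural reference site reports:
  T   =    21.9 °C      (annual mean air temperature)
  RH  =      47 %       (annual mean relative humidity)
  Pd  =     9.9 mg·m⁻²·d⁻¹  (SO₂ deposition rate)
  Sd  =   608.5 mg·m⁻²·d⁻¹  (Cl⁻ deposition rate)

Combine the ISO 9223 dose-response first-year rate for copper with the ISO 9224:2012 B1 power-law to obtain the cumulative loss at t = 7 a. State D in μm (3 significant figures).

D(7) = 3.58 μm

copper: temperature factor f = -0.080·(11.9) = -0.9520
  sulphur-dioxide contribution → 0.05943 μm/a
  chloride contribution → 0.9191 μm/a
  ⇒ r_corr(copper) = 0.9785 μm/a
Power-law: D(7) = r_corr · 7^0.667
  D(7) = 0.9785 × 7^0.667 = 0.9785 × 3.662 = 3.583 μm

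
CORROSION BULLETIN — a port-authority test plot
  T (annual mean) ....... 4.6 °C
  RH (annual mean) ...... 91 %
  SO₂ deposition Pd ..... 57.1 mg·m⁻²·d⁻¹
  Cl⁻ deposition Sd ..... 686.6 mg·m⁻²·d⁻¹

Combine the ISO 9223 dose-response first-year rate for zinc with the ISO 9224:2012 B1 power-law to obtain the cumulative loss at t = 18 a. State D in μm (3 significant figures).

zinc: f(T) = +0.038·(T−10) [T≤10 °C] = -0.2052
  SO₂ term: 0.0129·57.1^0.44·exp(0.046·91-0.2052) = 4.096
  Sd branch = 0.0175·Sd^0.57·e^(0.008·RH+0.085·T) = 2.218 μm/a
  sum: 4.096 + 2.218 → r_corr = 6.314 μm/a
Power-law: D(18) = r_corr · 18^0.813
  D(18) = 6.314 × 18^0.813 = 6.314 × 10.48 = 66.19 μm

D(18) = 66.2 μm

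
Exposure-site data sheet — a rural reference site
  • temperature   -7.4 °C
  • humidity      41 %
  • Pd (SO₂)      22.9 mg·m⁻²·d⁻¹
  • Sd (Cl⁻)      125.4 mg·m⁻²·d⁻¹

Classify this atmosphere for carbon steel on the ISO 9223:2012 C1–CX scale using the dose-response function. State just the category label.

carbon steel: T≤10 °C ⇒ hinge +0.150·(-7.4−10) = -2.6100
  Pd branch = 1.77·Pd^0.52·e^(0.02·RH+f) = 1.506 μm/a
  Cl⁻ term: 0.102·125.4^0.62·exp(0.033·41+0.04·-7.4) = 5.869
  sum: 1.506 + 5.869 → r_corr = 7.375 μm/a
Category bounds: 1.3…25 μm/a bracket r_corr ⇒ C2

C2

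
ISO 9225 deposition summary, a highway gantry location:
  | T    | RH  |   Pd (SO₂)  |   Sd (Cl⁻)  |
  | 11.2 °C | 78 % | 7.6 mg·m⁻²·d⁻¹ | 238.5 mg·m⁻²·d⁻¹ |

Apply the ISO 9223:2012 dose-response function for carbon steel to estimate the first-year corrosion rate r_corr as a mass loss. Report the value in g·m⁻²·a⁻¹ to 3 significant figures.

carbon steel: temperature factor f = -0.054·(1.2) = -0.0648
  SO₂ term: 1.77·7.6^0.52·exp(0.02·78-0.0648) = 22.66
  Sd branch = 0.102·Sd^0.62·e^(0.033·RH+0.04·T) = 62.39 μm/a
  r_corr = 22.66 + 62.39 = 85.05 μm/a
Convert to mass loss: 85.05 μm/a × 7.85 g/cm³ = 667.6 g·m⁻²·a⁻¹

r_corr = 668 g·m⁻²·a⁻¹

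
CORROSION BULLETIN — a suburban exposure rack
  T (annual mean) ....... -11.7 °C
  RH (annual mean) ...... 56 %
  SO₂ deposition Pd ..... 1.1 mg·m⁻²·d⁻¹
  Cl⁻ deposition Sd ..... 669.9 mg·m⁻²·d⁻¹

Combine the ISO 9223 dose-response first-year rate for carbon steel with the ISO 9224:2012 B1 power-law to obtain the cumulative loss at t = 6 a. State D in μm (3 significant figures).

carbon steel: temperature factor f = +0.150·(-21.7) = -3.2550
  SO₂ term: 1.77·1.1^0.52·exp(0.02·56-3.2550) = 0.2199
  Sd branch = 0.102·Sd^0.62·e^(0.033·RH+0.04·T) = 22.91 μm/a
  sum: 0.2199 + 22.91 → r_corr = 23.13 μm/a
ISO 9224: D(t) = r_corr · t^b with b = 0.523 (carbon steel, B1)
  D(6) = 23.13 × 6^0.523 = 23.13 × 2.553 = 59.04 μm

D(6) = 59.0 μm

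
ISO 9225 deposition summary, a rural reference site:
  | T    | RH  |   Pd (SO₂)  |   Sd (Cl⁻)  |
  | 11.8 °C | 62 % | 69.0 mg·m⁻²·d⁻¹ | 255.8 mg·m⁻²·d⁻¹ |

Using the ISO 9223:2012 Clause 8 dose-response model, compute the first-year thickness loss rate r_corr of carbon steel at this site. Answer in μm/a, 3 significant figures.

carbon steel: f(T) = -0.054·(T−10) [T>10 °C] = -0.0972
  SO₂ term: 1.77·69.0^0.52·exp(0.02·62-0.0972) = 50.17
  Cl⁻ term: 0.102·255.8^0.62·exp(0.033·62+0.04·11.8) = 39.36
  sum: 50.17 + 39.36 → r_corr = 89.53 μm/a

r_corr = 89.5 μm/a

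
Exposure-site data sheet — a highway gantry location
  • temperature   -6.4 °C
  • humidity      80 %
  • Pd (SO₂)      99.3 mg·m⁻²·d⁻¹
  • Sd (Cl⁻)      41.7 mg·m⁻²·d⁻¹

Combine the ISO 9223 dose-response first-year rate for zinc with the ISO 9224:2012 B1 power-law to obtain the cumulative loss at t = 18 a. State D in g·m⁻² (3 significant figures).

zinc: f(T) = +0.038·(T−10) [T≤10 °C] = -0.6232
  SO₂ term: 0.0129·99.3^0.44·exp(0.046·80-0.6232) = 2.074
  Cl⁻ term: 0.0175·41.7^0.57·exp(0.008·80+0.085·-6.4) = 0.1615
  r_corr = 2.074 + 0.1615 = 2.235 μm/a
Power-law: D(18) = r_corr · 18^0.813
  D(18) = 2.235 × 18^0.813 = 2.235 × 10.48 = 23.44 μm
  Mass loss = 23.44 μm × 7.14 g/cm³ = 167.3 g·m⁻²

D(18) = 167 g·m⁻²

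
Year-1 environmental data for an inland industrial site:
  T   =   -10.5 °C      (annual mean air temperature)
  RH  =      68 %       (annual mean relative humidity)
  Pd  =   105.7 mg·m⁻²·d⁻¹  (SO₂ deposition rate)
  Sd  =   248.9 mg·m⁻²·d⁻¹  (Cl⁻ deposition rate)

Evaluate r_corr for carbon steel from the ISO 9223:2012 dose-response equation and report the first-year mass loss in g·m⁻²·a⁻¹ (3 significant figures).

carbon steel: T≤10 °C ⇒ hinge +0.150·(-10.5−10) = -3.0750
  SO₂ term: 1.77·105.7^0.52·exp(0.02·68-3.0750) = 3.595
  Cl⁻ term: 0.102·248.9^0.62·exp(0.033·68+0.04·-10.5) = 19.33
  r_corr = 3.595 + 19.33 = 22.93 μm/a
Convert to mass loss: 22.93 μm/a × 7.85 g/cm³ = 180 g·m⁻²·a⁻¹

r_corr = 180 g·m⁻²·a⁻¹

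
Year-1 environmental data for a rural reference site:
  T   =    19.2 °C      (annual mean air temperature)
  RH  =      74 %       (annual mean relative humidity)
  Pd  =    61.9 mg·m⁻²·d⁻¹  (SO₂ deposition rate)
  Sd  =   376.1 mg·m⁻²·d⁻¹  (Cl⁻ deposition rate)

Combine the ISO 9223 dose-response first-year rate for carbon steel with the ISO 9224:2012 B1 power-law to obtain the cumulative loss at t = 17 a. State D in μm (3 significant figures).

carbon steel: f(T) = -0.054·(T−10) [T>10 °C] = -0.4968
  Pd branch = 1.77·Pd^0.52·e^(0.02·RH+f) = 40.43 μm/a
  Sd branch = 0.102·Sd^0.62·e^(0.033·RH+0.04·T) = 99.86 μm/a
  r_corr = 40.43 + 99.86 = 140.3 μm/a
Long-term exponent b (ISO 9224 Table 2, B1) = 0.523
  D(17) = 140.3 × 17^0.523 = 140.3 × 4.401 = 617.3 μm

D(17) = 617 μm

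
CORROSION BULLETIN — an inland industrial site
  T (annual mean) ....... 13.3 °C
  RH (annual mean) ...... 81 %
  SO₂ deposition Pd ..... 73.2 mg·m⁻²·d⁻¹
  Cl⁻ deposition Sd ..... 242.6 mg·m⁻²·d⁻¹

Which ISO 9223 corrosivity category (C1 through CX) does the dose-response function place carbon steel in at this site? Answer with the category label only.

carbon steel: T>10 °C ⇒ hinge -0.054·(13.3−10) = -0.1782
  sulphur-dioxide contribution → 69.77 μm/a
  chloride contribution → 75.71 μm/a
  ⇒ r_corr(carbon steel) = 145.5 μm/a
145 μm/a falls in (80, 200] for carbon steel → category C5

C5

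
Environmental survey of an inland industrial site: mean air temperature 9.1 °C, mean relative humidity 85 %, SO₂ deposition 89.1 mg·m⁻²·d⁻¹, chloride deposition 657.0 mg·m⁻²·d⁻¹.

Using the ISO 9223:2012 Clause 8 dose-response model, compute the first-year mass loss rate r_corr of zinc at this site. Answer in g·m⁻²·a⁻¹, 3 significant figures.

r_corr = 53.6 g·m⁻²·a⁻¹

zinc: f(T) = +0.038·(T−10) [T≤10 °C] = -0.0342
  SO₂ term: 0.0129·89.1^0.44·exp(0.046·85-0.0342) = 4.485
  Cl⁻ term: 0.0175·657.0^0.57·exp(0.008·85+0.085·9.1) = 3.022
  sum: 4.485 + 3.022 → r_corr = 7.507 μm/a
Convert to mass loss: 7.507 μm/a × 7.14 g/cm³ = 53.6 g·m⁻²·a⁻¹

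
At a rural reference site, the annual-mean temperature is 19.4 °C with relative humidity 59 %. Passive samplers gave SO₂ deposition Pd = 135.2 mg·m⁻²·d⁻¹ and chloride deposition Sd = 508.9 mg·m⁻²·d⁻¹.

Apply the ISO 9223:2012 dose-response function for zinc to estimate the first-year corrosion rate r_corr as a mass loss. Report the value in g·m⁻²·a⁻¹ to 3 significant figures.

zinc: f(T) = -0.071·(T−10) [T>10 °C] = -0.6674
  SO₂ term: 0.0129·135.2^0.44·exp(0.046·59-0.6674) = 0.8651
  Cl⁻ term: 0.0175·508.9^0.57·exp(0.008·59+0.085·19.4) = 5.093
  sum: 0.8651 + 5.093 → r_corr = 5.958 μm/a
Convert to mass loss: 5.958 μm/a × 7.14 g/cm³ = 42.54 g·m⁻²·a⁻¹

r_corr = 42.5 g·m⁻²·a⁻¹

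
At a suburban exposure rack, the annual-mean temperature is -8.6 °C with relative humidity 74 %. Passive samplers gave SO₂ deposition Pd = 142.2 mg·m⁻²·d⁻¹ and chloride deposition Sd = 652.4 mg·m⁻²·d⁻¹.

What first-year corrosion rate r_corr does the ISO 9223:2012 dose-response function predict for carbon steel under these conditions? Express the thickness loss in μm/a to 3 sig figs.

r_corr = 52.5 μm/a

carbon steel: T≤10 °C ⇒ hinge +0.150·(-8.6−10) = -2.7900
  Pd branch = 1.77·Pd^0.52·e^(0.02·RH+f) = 6.289 μm/a
  Cl⁻ term: 0.102·652.4^0.62·exp(0.033·74+0.04·-8.6) = 46.21
  sum: 6.289 + 46.21 → r_corr = 52.5 μm/a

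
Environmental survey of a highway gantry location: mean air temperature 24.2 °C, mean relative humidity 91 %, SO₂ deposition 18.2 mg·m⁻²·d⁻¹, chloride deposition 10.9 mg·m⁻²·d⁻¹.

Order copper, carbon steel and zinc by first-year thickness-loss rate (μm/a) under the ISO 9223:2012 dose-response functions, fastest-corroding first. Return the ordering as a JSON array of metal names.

copper: T>10 °C ⇒ hinge -0.080·(24.2−10) = -1.1360
  Pd branch = 0.0053·Pd^0.26·e^(0.059·RH+f) = 0.7767 μm/a
  Cl⁻ term: 0.01025·10.9^0.27·exp(0.036·91+0.049·24.2) = 1.693
  r_corr = 0.7767 + 1.693 = 2.469 μm/a
carbon steel: temperature factor f = -0.054·(14.2) = -0.7668
  Pd branch = 1.77·Pd^0.52·e^(0.02·RH+f) = 22.94 μm/a
  Cl⁻ term: 0.102·10.9^0.62·exp(0.033·91+0.04·24.2) = 23.79
  r_corr = 22.94 + 23.79 = 46.73 μm/a
zinc: f(T) = -0.071·(T−10) [T>10 °C] = -1.0082
  SO₂ term: 0.0129·18.2^0.44·exp(0.046·91-1.0082) = 1.109
  Sd branch = 0.0175·Sd^0.57·e^(0.008·RH+0.085·T) = 1.106 μm/a
  r_corr = 1.109 + 1.106 = 2.216 μm/a
Ordering by μm/a: carbon steel (46.7) > copper (2.47) > zinc (2.22)

["carbon steel", "copper", "zinc"]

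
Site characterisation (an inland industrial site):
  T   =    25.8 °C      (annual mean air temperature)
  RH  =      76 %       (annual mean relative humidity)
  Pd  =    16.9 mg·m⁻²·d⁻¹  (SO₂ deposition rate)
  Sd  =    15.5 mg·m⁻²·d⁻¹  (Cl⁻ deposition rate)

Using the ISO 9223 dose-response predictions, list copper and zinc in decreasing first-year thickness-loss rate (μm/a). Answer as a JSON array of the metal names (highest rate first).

copper: T>10 °C ⇒ hinge -0.080·(25.8−10) = -1.2640
  Pd branch = 0.0053·Pd^0.26·e^(0.059·RH+f) = 0.2767 μm/a
  Sd branch = 0.01025·Sd^0.27·e^(0.036·RH+0.049·T) = 1.173 μm/a
  sum: 0.2767 + 1.173 → r_corr = 1.45 μm/a
zinc: temperature factor f = -0.071·(15.8) = -1.1218
  Pd branch = 0.0129·Pd^0.44·e^(0.046·RH+f) = 0.4808 μm/a
  Sd branch = 0.0175·Sd^0.57·e^(0.008·RH+0.085·T) = 1.374 μm/a
  sum: 0.4808 + 1.374 → r_corr = 1.855 μm/a
Ordering by μm/a: zinc (1.85) > copper (1.45)

["zinc", "copper"]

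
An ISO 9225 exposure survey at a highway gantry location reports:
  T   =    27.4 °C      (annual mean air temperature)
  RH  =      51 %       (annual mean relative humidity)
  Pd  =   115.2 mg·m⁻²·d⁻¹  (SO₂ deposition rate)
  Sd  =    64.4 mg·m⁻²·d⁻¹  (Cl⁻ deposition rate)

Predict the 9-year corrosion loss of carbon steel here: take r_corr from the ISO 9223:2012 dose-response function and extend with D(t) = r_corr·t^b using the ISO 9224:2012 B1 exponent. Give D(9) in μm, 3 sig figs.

D(9) = 140 μm

carbon steel: T>10 °C ⇒ hinge -0.054·(27.4−10) = -0.9396
  SO₂ term: 1.77·115.2^0.52·exp(0.02·51-0.9396) = 22.64
  Cl⁻ term: 0.102·64.4^0.62·exp(0.033·51+0.04·27.4) = 21.73
  sum: 22.64 + 21.73 → r_corr = 44.37 μm/a
Long-term exponent b (ISO 9224 Table 2, B1) = 0.523
  D(9) = 44.37 × 9^0.523 = 44.37 × 3.156 = 140 μm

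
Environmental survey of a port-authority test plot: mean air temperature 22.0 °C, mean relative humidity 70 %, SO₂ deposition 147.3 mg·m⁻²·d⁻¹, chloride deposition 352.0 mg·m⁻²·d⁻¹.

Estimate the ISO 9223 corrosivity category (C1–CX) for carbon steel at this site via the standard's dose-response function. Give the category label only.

carbon steel: temperature factor f = -0.054·(12.0) = -0.6480
  SO₂ term: 1.77·147.3^0.52·exp(0.02·70-0.6480) = 50.35
  Cl⁻ term: 0.102·352.0^0.62·exp(0.033·70+0.04·22.0) = 93.94
  sum: 50.35 + 93.94 → r_corr = 144.3 μm/a
ISO 9223 Table 2 (carbon steel): 80 < 144 ≤ 200 μm/a ⇒ C5

C5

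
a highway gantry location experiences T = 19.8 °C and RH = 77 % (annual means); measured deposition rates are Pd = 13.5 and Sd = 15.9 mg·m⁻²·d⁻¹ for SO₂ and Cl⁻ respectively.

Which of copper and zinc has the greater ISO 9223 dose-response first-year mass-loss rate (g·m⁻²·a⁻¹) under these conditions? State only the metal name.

copper

copper: T>10 °C ⇒ hinge -0.080·(19.8−10) = -0.7840
  Pd branch = 0.0053·Pd^0.26·e^(0.059·RH+f) = 0.4474 μm/a
  Cl⁻ term: 0.01025·15.9^0.27·exp(0.036·77+0.049·19.8) = 0.9127
  r_corr = 0.4474 + 0.9127 = 1.36 μm/a
  mass loss = 1.36 μm/a × 8.96 g/cm³ = 12.19 g·m⁻²·a⁻¹
zinc: T>10 °C ⇒ hinge -0.071·(19.8−10) = -0.6958
  SO₂ term: 0.0129·13.5^0.44·exp(0.046·77-0.6958) = 0.6983
  Cl⁻ term: 0.0175·15.9^0.57·exp(0.008·77+0.085·19.8) = 0.8439
  r_corr = 0.6983 + 0.8439 = 1.542 μm/a
  mass loss = 1.542 μm/a × 7.14 g/cm³ = 11.01 g·m⁻²·a⁻¹
Ordering by g·m⁻²·a⁻¹: copper (12.2) > zinc (11)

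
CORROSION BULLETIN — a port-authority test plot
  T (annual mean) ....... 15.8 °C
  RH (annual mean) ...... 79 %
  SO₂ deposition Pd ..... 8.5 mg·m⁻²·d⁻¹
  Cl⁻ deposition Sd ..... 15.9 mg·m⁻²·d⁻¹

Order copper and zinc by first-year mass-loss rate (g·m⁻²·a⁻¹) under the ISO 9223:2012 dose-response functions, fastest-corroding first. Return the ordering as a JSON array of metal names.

["copper", "zinc"]

copper: f(T) = -0.080·(T−10) [T>10 °C] = -0.4640
  Pd branch = 0.0053·Pd^0.26·e^(0.059·RH+f) = 0.6147 μm/a
  Cl⁻ term: 0.01025·15.9^0.27·exp(0.036·79+0.049·15.8) = 0.8062
  sum: 0.6147 + 0.8062 → r_corr = 1.421 μm/a
  mass loss = 1.421 μm/a × 8.96 g/cm³ = 12.73 g·m⁻²·a⁻¹
zinc: f(T) = -0.071·(T−10) [T>10 °C] = -0.4118
  SO₂ term: 0.0129·8.5^0.44·exp(0.046·79-0.4118) = 0.8297
  Sd branch = 0.0175·Sd^0.57·e^(0.008·RH+0.085·T) = 0.6103 μm/a
  r_corr = 0.8297 + 0.6103 = 1.44 μm/a
  mass loss = 1.44 μm/a × 7.14 g/cm³ = 10.28 g·m⁻²·a⁻¹
Ordering by g·m⁻²·a⁻¹: copper (12.7) > zinc (10.3)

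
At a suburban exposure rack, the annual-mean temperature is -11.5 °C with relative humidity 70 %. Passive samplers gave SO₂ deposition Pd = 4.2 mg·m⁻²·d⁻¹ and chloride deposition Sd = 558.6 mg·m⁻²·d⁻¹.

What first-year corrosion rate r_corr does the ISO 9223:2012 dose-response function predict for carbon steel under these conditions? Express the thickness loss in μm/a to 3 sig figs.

r_corr = 33.4 μm/a

carbon steel: temperature factor f = +0.150·(-21.5) = -3.2250
  Pd branch = 1.77·Pd^0.52·e^(0.02·RH+f) = 0.6018 μm/a
  Cl⁻ term: 0.102·558.6^0.62·exp(0.033·70+0.04·-11.5) = 32.75
  sum: 0.6018 + 32.75 → r_corr = 33.35 μm/a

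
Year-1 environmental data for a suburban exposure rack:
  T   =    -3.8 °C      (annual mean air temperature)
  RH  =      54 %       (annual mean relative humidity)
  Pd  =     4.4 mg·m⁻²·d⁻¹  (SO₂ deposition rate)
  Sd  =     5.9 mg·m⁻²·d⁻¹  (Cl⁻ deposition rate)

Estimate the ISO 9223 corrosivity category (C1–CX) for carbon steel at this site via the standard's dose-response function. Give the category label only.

C2

carbon steel: f(T) = +0.150·(T−10) [T≤10 °C] = -2.0700
  sulphur-dioxide contribution → 1.421 μm/a
  chloride contribution → 1.565 μm/a
  total first-year rate 2.986 μm/a
2.99 μm/a falls in (1.3, 25] for carbon steel → category C2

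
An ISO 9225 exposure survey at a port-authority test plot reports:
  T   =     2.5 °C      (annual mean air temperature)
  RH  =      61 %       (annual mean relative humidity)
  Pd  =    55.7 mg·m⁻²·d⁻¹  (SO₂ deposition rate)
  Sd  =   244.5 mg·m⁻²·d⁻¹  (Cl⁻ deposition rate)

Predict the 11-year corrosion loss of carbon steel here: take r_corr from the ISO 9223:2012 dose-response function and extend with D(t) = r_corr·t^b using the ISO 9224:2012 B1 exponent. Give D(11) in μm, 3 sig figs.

carbon steel: T≤10 °C ⇒ hinge +0.150·(2.5−10) = -1.1250
  SO₂ term: 1.77·55.7^0.52·exp(0.02·61-1.1250) = 15.74
  Cl⁻ term: 0.102·244.5^0.62·exp(0.033·61+0.04·2.5) = 25.53
  r_corr = 15.74 + 25.53 = 41.27 μm/a
Long-term exponent b (ISO 9224 Table 2, B1) = 0.523
  D(11) = 41.27 × 11^0.523 = 41.27 × 3.505 = 144.6 μm

D(11) = 145 μm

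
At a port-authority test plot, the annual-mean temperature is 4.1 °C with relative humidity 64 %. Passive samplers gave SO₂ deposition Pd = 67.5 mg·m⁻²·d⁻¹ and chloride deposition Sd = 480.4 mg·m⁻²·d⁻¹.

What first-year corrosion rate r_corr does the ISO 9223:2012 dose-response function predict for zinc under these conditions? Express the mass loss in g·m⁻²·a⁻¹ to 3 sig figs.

r_corr = 18.9 g·m⁻²·a⁻¹

zinc: T≤10 °C ⇒ hinge +0.038·(4.1−10) = -0.2242
  sulphur-dioxide contribution → 1.249 μm/a
  chloride contribution → 1.397 μm/a
  ⇒ r_corr(zinc) = 2.647 μm/a
Convert to mass loss: 2.647 μm/a × 7.14 g/cm³ = 18.9 g·m⁻²·a⁻¹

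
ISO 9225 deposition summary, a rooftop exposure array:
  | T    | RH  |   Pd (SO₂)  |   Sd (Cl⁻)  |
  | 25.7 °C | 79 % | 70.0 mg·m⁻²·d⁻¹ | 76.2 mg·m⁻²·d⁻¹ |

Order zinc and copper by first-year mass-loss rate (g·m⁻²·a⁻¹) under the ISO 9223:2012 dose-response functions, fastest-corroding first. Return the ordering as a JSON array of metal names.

["zinc", "copper"]

zinc: T>10 °C ⇒ hinge -0.071·(25.7−10) = -1.1147
  SO₂ term: 0.0129·70.0^0.44·exp(0.046·79-1.1147) = 1.039
  Sd branch = 0.0175·Sd^0.57·e^(0.008·RH+0.085·T) = 3.459 μm/a
  r_corr = 1.039 + 3.459 = 4.498 μm/a
  mass loss = 4.498 μm/a × 7.14 g/cm³ = 32.11 g·m⁻²·a⁻¹
copper: temperature factor f = -0.080·(15.7) = -1.2560
  SO₂ term: 0.0053·70.0^0.26·exp(0.059·79-1.2560) = 0.4817
  Sd branch = 0.01025·Sd^0.27·e^(0.036·RH+0.049·T) = 1.999 μm/a
  sum: 0.4817 + 1.999 → r_corr = 2.481 μm/a
  mass loss = 2.481 μm/a × 8.96 g/cm³ = 22.23 g·m⁻²·a⁻¹
Ordering by g·m⁻²·a⁻¹: zinc (32.1) > copper (22.2)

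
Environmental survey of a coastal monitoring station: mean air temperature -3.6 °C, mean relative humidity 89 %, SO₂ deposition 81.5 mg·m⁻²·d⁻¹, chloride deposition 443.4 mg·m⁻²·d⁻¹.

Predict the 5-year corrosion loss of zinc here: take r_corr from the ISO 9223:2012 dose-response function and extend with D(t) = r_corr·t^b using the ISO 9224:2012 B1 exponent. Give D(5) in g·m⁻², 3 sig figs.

zinc: T≤10 °C ⇒ hinge +0.038·(-3.6−10) = -0.5168
  sulphur-dioxide contribution → 3.199 μm/a
  chloride contribution → 0.8473 μm/a
  ⇒ r_corr(zinc) = 4.047 μm/a
Long-term exponent b (ISO 9224 Table 2, B1) = 0.813
  D(5) = 4.047 × 5^0.813 = 4.047 × 3.701 = 14.97 μm
  Mass loss = 14.97 μm × 7.14 g/cm³ = 106.9 g·m⁻²

D(5) = 107 g·m⁻²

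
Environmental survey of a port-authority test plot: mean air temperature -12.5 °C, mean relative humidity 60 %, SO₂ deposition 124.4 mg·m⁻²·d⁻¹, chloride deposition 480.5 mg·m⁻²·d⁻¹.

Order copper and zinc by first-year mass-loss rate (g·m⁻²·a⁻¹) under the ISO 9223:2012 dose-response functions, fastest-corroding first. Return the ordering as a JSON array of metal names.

copper: temperature factor f = +0.126·(-22.5) = -2.8350
  SO₂ term: 0.0053·124.4^0.26·exp(0.059·60-2.8350) = 0.03759
  Sd branch = 0.01025·Sd^0.27·e^(0.036·RH+0.049·T) = 0.2552 μm/a
  sum: 0.03759 + 0.2552 → r_corr = 0.2928 μm/a
  mass loss = 0.2928 μm/a × 8.96 g/cm³ = 2.623 g·m⁻²·a⁻¹
zinc: f(T) = +0.038·(T−10) [T≤10 °C] = -0.8550
  Pd branch = 0.0129·Pd^0.44·e^(0.046·RH+f) = 0.7238 μm/a
  Sd branch = 0.0175·Sd^0.57·e^(0.008·RH+0.085·T) = 0.3301 μm/a
  r_corr = 0.7238 + 0.3301 = 1.054 μm/a
  mass loss = 1.054 μm/a × 7.14 g/cm³ = 7.525 g·m⁻²·a⁻¹
Ordering by g·m⁻²·a⁻¹: zinc (7.53) > copper (2.62)

["zinc", "copper"]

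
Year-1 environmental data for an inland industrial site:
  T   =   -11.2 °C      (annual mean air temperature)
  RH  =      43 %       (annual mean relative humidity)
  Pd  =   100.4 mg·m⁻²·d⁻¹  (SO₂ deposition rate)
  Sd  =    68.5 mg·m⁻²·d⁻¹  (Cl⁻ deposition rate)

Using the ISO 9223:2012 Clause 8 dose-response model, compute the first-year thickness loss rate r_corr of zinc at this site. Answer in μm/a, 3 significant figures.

zinc: temperature factor f = +0.038·(-21.2) = -0.8056
  Pd branch = 0.0129·Pd^0.44·e^(0.046·RH+f) = 0.3166 μm/a
  Cl⁻ term: 0.0175·68.5^0.57·exp(0.008·43+0.085·-11.2) = 0.106
  sum: 0.3166 + 0.106 → r_corr = 0.4226 μm/a

r_corr = 0.423 μm/a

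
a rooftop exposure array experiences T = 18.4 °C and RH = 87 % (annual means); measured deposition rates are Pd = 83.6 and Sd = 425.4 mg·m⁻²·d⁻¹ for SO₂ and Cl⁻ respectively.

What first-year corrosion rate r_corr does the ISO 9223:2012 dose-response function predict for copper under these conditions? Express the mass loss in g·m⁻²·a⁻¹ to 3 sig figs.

r_corr = 39.6 g·m⁻²·a⁻¹

copper: f(T) = -0.080·(T−10) [T>10 °C] = -0.6720
  Pd branch = 0.0053·Pd^0.26·e^(0.059·RH+f) = 1.45 μm/a
  Sd branch = 0.01025·Sd^0.27·e^(0.036·RH+0.049·T) = 2.967 μm/a
  sum: 1.45 + 2.967 → r_corr = 4.417 μm/a
Convert to mass loss: 4.417 μm/a × 8.96 g/cm³ = 39.58 g·m⁻²·a⁻¹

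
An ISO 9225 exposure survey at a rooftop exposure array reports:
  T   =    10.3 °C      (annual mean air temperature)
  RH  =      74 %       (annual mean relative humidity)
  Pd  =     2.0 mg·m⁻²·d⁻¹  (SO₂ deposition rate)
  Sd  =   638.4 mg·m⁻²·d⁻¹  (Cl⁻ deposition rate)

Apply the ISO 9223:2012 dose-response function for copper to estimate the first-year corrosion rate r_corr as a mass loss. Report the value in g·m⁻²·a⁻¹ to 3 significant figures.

copper: f(T) = -0.080·(T−10) [T>10 °C] = -0.0240
  sulphur-dioxide contribution → 0.4878 μm/a
  chloride contribution → 1.394 μm/a
  ⇒ r_corr(copper) = 1.882 μm/a
Convert to mass loss: 1.882 μm/a × 8.96 g/cm³ = 16.86 g·m⁻²·a⁻¹

r_corr = 16.9 g·m⁻²·a⁻¹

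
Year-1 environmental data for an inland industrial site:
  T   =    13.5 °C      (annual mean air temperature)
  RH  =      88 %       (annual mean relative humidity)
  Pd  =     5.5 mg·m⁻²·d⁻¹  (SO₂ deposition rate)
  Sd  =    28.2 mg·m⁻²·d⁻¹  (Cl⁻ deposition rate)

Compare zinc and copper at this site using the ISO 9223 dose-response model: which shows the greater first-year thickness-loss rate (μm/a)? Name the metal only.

copper

zinc: temperature factor f = -0.071·(3.5) = -0.2485
  sulphur-dioxide contribution → 1.22 μm/a
  chloride contribution → 0.7478 μm/a
  total first-year rate 1.968 μm/a
copper: temperature factor f = -0.080·(3.5) = -0.2800
  sulphur-dioxide contribution → 1.122 μm/a
  chloride contribution → 1.163 μm/a
  total first-year rate 2.285 μm/a
Ordering by μm/a: copper (2.28) > zinc (1.97)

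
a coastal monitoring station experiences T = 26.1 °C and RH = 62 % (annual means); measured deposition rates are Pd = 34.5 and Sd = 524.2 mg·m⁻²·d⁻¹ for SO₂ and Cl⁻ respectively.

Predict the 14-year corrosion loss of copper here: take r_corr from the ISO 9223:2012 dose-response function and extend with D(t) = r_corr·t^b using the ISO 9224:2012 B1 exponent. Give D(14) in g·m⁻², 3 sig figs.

D(14) = 104 g·m⁻²

copper: f(T) = -0.080·(T−10) [T>10 °C] = -1.2880
  SO₂ term: 0.0053·34.5^0.26·exp(0.059·62-1.2880) = 0.1424
  Cl⁻ term: 0.01025·524.2^0.27·exp(0.036·62+0.049·26.1) = 1.861
  r_corr = 0.1424 + 1.861 = 2.003 μm/a
ISO 9224: D(t) = r_corr · t^b with b = 0.667 (copper, B1)
  D(14) = 2.003 × 14^0.667 = 2.003 × 5.814 = 11.65 μm
  Mass loss = 11.65 μm × 8.96 g/cm³ = 104.4 g·m⁻²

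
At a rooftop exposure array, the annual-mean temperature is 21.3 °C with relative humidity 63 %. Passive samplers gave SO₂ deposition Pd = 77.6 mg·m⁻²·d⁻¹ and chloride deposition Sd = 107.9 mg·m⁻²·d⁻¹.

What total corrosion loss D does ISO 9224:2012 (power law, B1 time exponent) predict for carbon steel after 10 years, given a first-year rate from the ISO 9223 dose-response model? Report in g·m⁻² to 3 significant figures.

carbon steel: temperature factor f = -0.054·(11.3) = -0.6102
  Pd branch = 1.77·Pd^0.52·e^(0.02·RH+f) = 32.58 μm/a
  Sd branch = 0.102·Sd^0.62·e^(0.033·RH+0.04·T) = 34.83 μm/a
  r_corr = 32.58 + 34.83 = 67.41 μm/a
Power-law: D(10) = r_corr · 10^0.523
  D(10) = 67.41 × 10^0.523 = 67.41 × 3.334 = 224.8 μm
  Mass loss = 224.8 μm × 7.85 g/cm³ = 1764 g·m⁻²

D(10) = 1.76e+03 g·m⁻²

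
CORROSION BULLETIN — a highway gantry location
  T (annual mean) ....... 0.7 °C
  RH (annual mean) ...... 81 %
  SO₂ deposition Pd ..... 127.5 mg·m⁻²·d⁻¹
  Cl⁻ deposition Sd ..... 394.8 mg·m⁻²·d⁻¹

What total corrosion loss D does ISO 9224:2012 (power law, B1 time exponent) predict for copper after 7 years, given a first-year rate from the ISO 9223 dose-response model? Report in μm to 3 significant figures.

D(7) = 6.13 μm

copper: f(T) = +0.126·(T−10) [T≤10 °C] = -1.1718
  SO₂ term: 0.0053·127.5^0.26·exp(0.059·81-1.1718) = 0.6891
  Sd branch = 0.01025·Sd^0.27·e^(0.036·RH+0.049·T) = 0.9841 μm/a
  r_corr = 0.6891 + 0.9841 = 1.673 μm/a
Power-law: D(7) = r_corr · 7^0.667
  D(7) = 1.673 × 7^0.667 = 1.673 × 3.662 = 6.127 μm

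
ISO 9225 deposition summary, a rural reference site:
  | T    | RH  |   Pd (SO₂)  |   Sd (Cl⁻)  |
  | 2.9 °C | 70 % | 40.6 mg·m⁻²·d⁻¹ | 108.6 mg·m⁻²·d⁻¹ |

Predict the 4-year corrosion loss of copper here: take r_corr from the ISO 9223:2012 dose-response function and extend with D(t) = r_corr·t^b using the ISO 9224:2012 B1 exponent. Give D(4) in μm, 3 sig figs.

copper: temperature factor f = +0.126·(-7.1) = -0.8946
  sulphur-dioxide contribution → 0.3529 μm/a
  chloride contribution → 0.5206 μm/a
  total first-year rate 0.8735 μm/a
Long-term exponent b (ISO 9224 Table 2, B1) = 0.667
  D(4) = 0.8735 × 4^0.667 = 0.8735 × 2.521 = 2.202 μm

D(4) = 2.20 μm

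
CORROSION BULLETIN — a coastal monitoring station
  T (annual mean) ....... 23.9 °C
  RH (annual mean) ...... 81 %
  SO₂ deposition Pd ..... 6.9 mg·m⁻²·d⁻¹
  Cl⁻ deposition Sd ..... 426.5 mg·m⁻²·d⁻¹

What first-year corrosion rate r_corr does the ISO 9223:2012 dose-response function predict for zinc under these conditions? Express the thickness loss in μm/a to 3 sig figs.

r_corr = 8.52 μm/a

zinc: temperature factor f = -0.071·(13.9) = -0.9869
  Pd branch = 0.0129·Pd^0.44·e^(0.046·RH+f) = 0.4669 μm/a
  Sd branch = 0.0175·Sd^0.57·e^(0.008·RH+0.085·T) = 8.05 μm/a
  r_corr = 0.4669 + 8.05 = 8.517 μm/a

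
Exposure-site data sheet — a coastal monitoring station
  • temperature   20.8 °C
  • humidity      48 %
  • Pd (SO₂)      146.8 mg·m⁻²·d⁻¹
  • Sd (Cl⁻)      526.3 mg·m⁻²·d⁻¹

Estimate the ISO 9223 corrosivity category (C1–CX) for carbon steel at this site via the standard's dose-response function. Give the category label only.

carbon steel: f(T) = -0.054·(T−10) [T>10 °C] = -0.5832
  sulphur-dioxide contribution → 34.54 μm/a
  chloride contribution → 55.59 μm/a
  ⇒ r_corr(carbon steel) = 90.13 μm/a
Category bounds: 80…200 μm/a bracket r_corr ⇒ C5

C5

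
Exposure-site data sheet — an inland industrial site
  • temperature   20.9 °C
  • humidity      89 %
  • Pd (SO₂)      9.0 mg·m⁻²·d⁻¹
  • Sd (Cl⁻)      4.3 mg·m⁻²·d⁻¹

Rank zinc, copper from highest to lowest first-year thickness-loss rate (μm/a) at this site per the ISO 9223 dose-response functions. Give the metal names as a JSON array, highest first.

["copper", "zinc"]

zinc: f(T) = -0.071·(T−10) [T>10 °C] = -0.7739
  Pd branch = 0.0129·Pd^0.44·e^(0.046·RH+f) = 0.9383 μm/a
  Cl⁻ term: 0.0175·4.3^0.57·exp(0.008·89+0.085·20.9) = 0.484
  r_corr = 0.9383 + 0.484 = 1.422 μm/a
copper: f(T) = -0.080·(T−10) [T>10 °C] = -0.8720
  SO₂ term: 0.0053·9.0^0.26·exp(0.059·89-0.8720) = 0.7484
  Sd branch = 0.01025·Sd^0.27·e^(0.036·RH+0.049·T) = 1.042 μm/a
  sum: 0.7484 + 1.042 → r_corr = 1.791 μm/a
Ordering by μm/a: copper (1.79) > zinc (1.42)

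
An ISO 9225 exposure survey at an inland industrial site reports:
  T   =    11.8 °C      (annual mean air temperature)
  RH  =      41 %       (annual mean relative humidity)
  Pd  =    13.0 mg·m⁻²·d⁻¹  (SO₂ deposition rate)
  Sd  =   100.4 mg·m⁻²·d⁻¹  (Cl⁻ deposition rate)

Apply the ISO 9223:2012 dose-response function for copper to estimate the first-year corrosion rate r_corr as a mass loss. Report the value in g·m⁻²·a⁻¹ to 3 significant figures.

r_corr = 3.39 g·m⁻²·a⁻¹

copper: T>10 °C ⇒ hinge -0.080·(11.8−10) = -0.1440
  SO₂ term: 0.0053·13.0^0.26·exp(0.059·41-0.1440) = 0.1004
  Cl⁻ term: 0.01025·100.4^0.27·exp(0.036·41+0.049·11.8) = 0.2775
  r_corr = 0.1004 + 0.2775 = 0.378 μm/a
Convert to mass loss: 0.378 μm/a × 8.96 g/cm³ = 3.387 g·m⁻²·a⁻¹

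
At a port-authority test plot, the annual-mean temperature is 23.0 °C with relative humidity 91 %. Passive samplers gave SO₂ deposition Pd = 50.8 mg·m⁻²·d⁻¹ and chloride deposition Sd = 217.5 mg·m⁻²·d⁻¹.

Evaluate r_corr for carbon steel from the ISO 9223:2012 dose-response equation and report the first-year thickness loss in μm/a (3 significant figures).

r_corr = 187 μm/a

carbon steel: temperature factor f = -0.054·(13.0) = -0.7020
  Pd branch = 1.77·Pd^0.52·e^(0.02·RH+f) = 41.74 μm/a
  Sd branch = 0.102·Sd^0.62·e^(0.033·RH+0.04·T) = 145.1 μm/a
  sum: 41.74 + 145.1 → r_corr = 186.8 μm/a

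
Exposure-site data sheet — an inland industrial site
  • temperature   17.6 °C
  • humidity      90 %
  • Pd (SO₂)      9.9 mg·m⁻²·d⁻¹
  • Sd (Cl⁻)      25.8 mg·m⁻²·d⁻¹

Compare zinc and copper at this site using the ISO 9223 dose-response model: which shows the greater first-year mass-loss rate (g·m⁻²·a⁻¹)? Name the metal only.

zinc: f(T) = -0.071·(T−10) [T>10 °C] = -0.5396
  Pd branch = 0.0129·Pd^0.44·e^(0.046·RH+f) = 1.295 μm/a
  Sd branch = 0.0175·Sd^0.57·e^(0.008·RH+0.085·T) = 1.023 μm/a
  sum: 1.295 + 1.023 → r_corr = 2.319 μm/a
  mass loss = 2.319 μm/a × 7.14 g/cm³ = 16.55 g·m⁻²·a⁻¹
copper: temperature factor f = -0.080·(7.6) = -0.6080
  SO₂ term: 0.0053·9.9^0.26·exp(0.059·90-0.6080) = 1.06
  Cl⁻ term: 0.01025·25.8^0.27·exp(0.036·90+0.049·17.6) = 1.491
  r_corr = 1.06 + 1.491 = 2.551 μm/a
  mass loss = 2.551 μm/a × 8.96 g/cm³ = 22.86 g·m⁻²·a⁻¹
Ordering by g·m⁻²·a⁻¹: copper (22.9) > zinc (16.6)

copper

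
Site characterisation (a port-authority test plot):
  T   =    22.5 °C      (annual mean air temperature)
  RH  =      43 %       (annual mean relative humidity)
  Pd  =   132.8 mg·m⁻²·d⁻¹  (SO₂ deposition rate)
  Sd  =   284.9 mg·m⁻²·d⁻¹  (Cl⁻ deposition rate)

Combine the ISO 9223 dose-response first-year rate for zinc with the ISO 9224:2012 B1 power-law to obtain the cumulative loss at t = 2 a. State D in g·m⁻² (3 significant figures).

zinc: T>10 °C ⇒ hinge -0.071·(22.5−10) = -0.8875
  Pd branch = 0.0129·Pd^0.44·e^(0.046·RH+f) = 0.3299 μm/a
  Sd branch = 0.0175·Sd^0.57·e^(0.008·RH+0.085·T) = 4.19 μm/a
  sum: 0.3299 + 4.19 → r_corr = 4.52 μm/a
ISO 9224: D(t) = r_corr · t^b with b = 0.813 (zinc, B1)
  D(2) = 4.52 × 2^0.813 = 4.52 × 1.757 = 7.941 μm
  Mass loss = 7.941 μm × 7.14 g/cm³ = 56.7 g·m⁻²

D(2) = 56.7 g·m⁻²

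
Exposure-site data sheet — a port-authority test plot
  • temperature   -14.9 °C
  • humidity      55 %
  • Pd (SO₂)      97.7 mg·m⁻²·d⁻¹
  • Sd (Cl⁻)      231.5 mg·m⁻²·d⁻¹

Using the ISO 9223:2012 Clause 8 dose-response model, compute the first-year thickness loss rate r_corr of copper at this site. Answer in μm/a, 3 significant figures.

copper: temperature factor f = +0.126·(-24.9) = -3.1374
  SO₂ term: 0.0053·97.7^0.26·exp(0.059·55-3.1374) = 0.01943
  Cl⁻ term: 0.01025·231.5^0.27·exp(0.036·55+0.049·-14.9) = 0.1556
  sum: 0.01943 + 0.1556 → r_corr = 0.175 μm/a

r_corr = 0.175 μm/a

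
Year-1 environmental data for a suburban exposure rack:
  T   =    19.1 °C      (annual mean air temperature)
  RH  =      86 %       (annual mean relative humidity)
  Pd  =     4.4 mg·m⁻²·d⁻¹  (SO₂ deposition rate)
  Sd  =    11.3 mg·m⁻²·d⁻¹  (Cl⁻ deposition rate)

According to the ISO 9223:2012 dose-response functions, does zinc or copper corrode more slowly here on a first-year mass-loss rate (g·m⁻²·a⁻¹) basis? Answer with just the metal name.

zinc

zinc: temperature factor f = -0.071·(9.1) = -0.6461
  sulphur-dioxide contribution → 0.6779 μm/a
  chloride contribution → 0.7033 μm/a
  ⇒ r_corr(zinc) = 1.381 μm/a
  mass loss = 1.381 μm/a × 7.14 g/cm³ = 9.862 g·m⁻²·a⁻¹
copper: f(T) = -0.080·(T−10) [T>10 °C] = -0.7280
  sulphur-dioxide contribution → 0.6012 μm/a
  chloride contribution → 1.112 μm/a
  ⇒ r_corr(copper) = 1.713 μm/a
  mass loss = 1.713 μm/a × 8.96 g/cm³ = 15.35 g·m⁻²·a⁻¹
Ordering by g·m⁻²·a⁻¹: copper (15.3) > zinc (9.86)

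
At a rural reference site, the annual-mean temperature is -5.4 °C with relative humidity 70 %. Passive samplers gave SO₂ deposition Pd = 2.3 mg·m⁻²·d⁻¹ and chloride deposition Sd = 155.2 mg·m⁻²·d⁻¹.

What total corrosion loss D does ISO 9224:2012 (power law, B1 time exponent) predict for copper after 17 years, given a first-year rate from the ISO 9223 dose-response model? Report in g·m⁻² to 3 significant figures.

copper: temperature factor f = +0.126·(-15.4) = -1.9404
  sulphur-dioxide contribution → 0.05878 μm/a
  chloride contribution → 0.3817 μm/a
  ⇒ r_corr(copper) = 0.4405 μm/a
Power-law: D(17) = r_corr · 17^0.667
  D(17) = 0.4405 × 17^0.667 = 0.4405 × 6.618 = 2.915 μm
  Mass loss = 2.915 μm × 8.96 g/cm³ = 26.12 g·m⁻²

D(17) = 26.1 g·m⁻²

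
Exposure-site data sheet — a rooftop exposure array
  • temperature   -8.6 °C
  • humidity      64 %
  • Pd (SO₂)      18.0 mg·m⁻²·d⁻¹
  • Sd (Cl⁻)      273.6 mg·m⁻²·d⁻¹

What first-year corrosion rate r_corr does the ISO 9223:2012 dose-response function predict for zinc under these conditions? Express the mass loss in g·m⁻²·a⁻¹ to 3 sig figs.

zinc: temperature factor f = +0.038·(-18.6) = -0.7068
  Pd branch = 0.0129·Pd^0.44·e^(0.046·RH+f) = 0.431 μm/a
  Cl⁻ term: 0.0175·273.6^0.57·exp(0.008·64+0.085·-8.6) = 0.3444
  r_corr = 0.431 + 0.3444 = 0.7755 μm/a
Convert to mass loss: 0.7755 μm/a × 7.14 g/cm³ = 5.537 g·m⁻²·a⁻¹

r_corr = 5.54 g·m⁻²·a⁻¹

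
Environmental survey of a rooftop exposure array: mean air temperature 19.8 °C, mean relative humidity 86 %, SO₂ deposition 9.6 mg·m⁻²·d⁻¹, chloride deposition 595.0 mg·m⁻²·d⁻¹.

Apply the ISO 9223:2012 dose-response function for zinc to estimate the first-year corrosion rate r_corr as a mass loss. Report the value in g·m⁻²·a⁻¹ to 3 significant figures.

zinc: T>10 °C ⇒ hinge -0.071·(19.8−10) = -0.6958
  Pd branch = 0.0129·Pd^0.44·e^(0.046·RH+f) = 0.9092 μm/a
  Cl⁻ term: 0.0175·595.0^0.57·exp(0.008·86+0.085·19.8) = 7.149
  sum: 0.9092 + 7.149 → r_corr = 8.058 μm/a
Convert to mass loss: 8.058 μm/a × 7.14 g/cm³ = 57.53 g·m⁻²·a⁻¹

r_corr = 57.5 g·m⁻²·a⁻¹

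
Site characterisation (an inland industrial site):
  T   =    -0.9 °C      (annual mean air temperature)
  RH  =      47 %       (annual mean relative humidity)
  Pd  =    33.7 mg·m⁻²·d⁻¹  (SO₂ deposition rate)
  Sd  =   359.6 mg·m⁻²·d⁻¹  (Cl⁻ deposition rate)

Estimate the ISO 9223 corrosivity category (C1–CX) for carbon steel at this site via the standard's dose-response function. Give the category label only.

carbon steel: temperature factor f = +0.150·(-10.9) = -1.6350
  sulphur-dioxide contribution → 5.502 μm/a
  chloride contribution → 17.83 μm/a
  total first-year rate 23.33 μm/a
Category bounds: 1.3…25 μm/a bracket r_corr ⇒ C2

C2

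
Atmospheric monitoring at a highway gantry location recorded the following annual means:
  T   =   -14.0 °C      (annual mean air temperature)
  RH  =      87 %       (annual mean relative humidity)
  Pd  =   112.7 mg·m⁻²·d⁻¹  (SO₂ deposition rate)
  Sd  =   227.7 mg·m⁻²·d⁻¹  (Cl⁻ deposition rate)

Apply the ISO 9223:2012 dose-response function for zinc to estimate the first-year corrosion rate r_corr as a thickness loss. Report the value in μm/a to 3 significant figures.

zinc: T≤10 °C ⇒ hinge +0.038·(-14.0−10) = -0.9120
  SO₂ term: 0.0129·112.7^0.44·exp(0.046·87-0.9120) = 2.267
  Sd branch = 0.0175·Sd^0.57·e^(0.008·RH+0.085·T) = 0.2356 μm/a
  sum: 2.267 + 0.2356 → r_corr = 2.502 μm/a

r_corr = 2.50 μm/a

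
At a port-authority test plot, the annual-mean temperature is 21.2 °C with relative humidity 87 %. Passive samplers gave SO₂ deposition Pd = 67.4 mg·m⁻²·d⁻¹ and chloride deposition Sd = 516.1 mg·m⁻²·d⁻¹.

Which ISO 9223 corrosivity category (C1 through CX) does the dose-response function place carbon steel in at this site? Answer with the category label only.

carbon steel: f(T) = -0.054·(T−10) [T>10 °C] = -0.6048
  Pd branch = 1.77·Pd^0.52·e^(0.02·RH+f) = 49.19 μm/a
  Sd branch = 0.102·Sd^0.62·e^(0.033·RH+0.04·T) = 202.1 μm/a
  r_corr = 49.19 + 202.1 = 251.3 μm/a
Category bounds: 200…700 μm/a bracket r_corr ⇒ CX

CX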